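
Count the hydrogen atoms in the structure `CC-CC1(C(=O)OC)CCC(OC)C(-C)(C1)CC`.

Hydrogens are implicit in SMILES; fill each atom to its normal valence:
  6 × C: 2 H each → 12
  5 × C: 3 H each → 15
  3 × C: no H
  3 × O: no H
  1 × C: 1 H
  Total hydrogens = 28.

28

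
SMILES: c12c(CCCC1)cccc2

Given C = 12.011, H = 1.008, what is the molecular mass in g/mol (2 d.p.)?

Molecular formula: C10H12.
M = 10×12.011 + 12×1.008 = 132.21 g/mol.

132.21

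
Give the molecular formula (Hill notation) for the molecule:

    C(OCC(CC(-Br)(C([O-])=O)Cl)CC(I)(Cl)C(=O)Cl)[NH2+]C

C10H14BrCl3INO4

Heavy atoms from the SMILES: 1 Br, 10 C, 3 Cl, 1 I, 1 N, 4 O.
Implicit hydrogens by atom environment:
  4 × C: 2 H each → 8
  4 × C: no H
  3 × Cl: no H
  3 × O: no H
  1 × Br: no H
  1 × C: 3 H
  1 × C: 1 H
  1 × I: no H
  1 × N (charge +1): 2 H
  1 × O (charge -1): no H
  Total hydrogens = 14.
Molecular formula: C10H14BrCl3INO4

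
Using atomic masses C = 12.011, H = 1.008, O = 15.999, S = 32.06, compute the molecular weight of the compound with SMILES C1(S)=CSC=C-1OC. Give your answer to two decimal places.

146.22

Molecular formula: C5H6OS2.
M = 5×12.011 + 6×1.008 + 1×15.999 + 2×32.06 = 146.22 g/mol.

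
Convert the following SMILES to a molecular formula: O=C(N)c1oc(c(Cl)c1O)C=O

Heavy atoms from the SMILES: 6 C, 1 Cl, 1 N, 4 O.
Implicit hydrogens by atom environment:
  4 × C (aromatic): no H
  2 × O: no H
  1 × C: 1 H
  1 × C: no H
  1 × Cl: no H
  1 × N: 2 H
  1 × O: 1 H
  1 × O (aromatic): no H
  Total hydrogens = 4.
Molecular formula: C6H4ClNO4

C6H4ClNO4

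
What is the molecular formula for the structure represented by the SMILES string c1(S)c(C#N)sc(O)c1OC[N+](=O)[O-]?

C6H4N2O4S2

Heavy atoms from the SMILES: 6 C, 2 N, 4 O, 2 S.
Implicit hydrogens by atom environment:
  4 × C (aromatic): no H
  2 × O: no H
  1 × C: 2 H
  1 × C: no H
  1 × N: no H
  1 × N (charge +1): no H
  1 × O: 1 H
  1 × O (charge -1): no H
  1 × S: 1 H
  1 × S (aromatic): no H
  Total hydrogens = 4.
Molecular formula: C6H4N2O4S2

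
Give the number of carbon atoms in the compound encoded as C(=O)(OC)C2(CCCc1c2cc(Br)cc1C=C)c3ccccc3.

The symbol for carbon appears 20 times in the SMILES. Lowercase c denotes aromatic carbon and counts toward C.

20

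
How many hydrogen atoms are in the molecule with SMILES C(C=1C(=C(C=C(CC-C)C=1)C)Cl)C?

Hydrogens are implicit in SMILES; fill each atom to its normal valence:
  4 × C (aromatic): no H
  3 × C: 3 H each → 9
  3 × C: 2 H each → 6
  2 × C (aromatic): 1 H each → 2
  1 × Cl: no H
  Total hydrogens = 17.

17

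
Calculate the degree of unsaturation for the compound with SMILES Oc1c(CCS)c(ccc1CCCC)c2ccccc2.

8

Molecular formula from the SMILES: C18H22OS.
DoU = (2C + 2 + N − H − X)/2 = (2·18 + 2 + 0 − 22 − 0)/2 = 16/2 = 8.
(Structurally: 2 ring(s) + 6 π bond(s) = 8.)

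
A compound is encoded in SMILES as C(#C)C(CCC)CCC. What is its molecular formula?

C9H16

Heavy atoms from the SMILES: 9 C.
Implicit hydrogens by atom environment:
  4 × C: 2 H each → 8
  2 × C: 3 H each → 6
  2 × C: 1 H each → 2
  1 × C: no H
  Total hydrogens = 16.
Molecular formula: C9H16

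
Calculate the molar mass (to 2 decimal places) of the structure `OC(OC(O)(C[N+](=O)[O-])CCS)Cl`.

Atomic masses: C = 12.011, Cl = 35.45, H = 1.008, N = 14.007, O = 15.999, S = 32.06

Molecular formula: C5H10ClNO5S.
M = 5×12.011 + 1×35.45 + 10×1.008 + 1×14.007 + 5×15.999 + 1×32.06 = 231.65 g/mol.

231.65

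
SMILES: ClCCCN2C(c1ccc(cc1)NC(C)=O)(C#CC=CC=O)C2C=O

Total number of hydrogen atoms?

19

Hydrogens are implicit in SMILES; fill each atom to its normal valence:
  5 × C: 1 H each → 5
  4 × C (aromatic): 1 H each → 4
  4 × C: no H
  3 × C: 2 H each → 6
  3 × O: no H
  2 × C (aromatic): no H
  1 × C: 3 H
  1 × Cl: no H
  1 × N: 1 H
  1 × N: no H
  Total hydrogens = 19.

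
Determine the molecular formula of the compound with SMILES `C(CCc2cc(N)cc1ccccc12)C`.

C14H17N

Heavy atoms from the SMILES: 14 C, 1 N.
Implicit hydrogens by atom environment:
  6 × C (aromatic): 1 H each → 6
  4 × C (aromatic): no H
  3 × C: 2 H each → 6
  1 × C: 3 H
  1 × N: 2 H
  Total hydrogens = 17.
Molecular formula: C14H17N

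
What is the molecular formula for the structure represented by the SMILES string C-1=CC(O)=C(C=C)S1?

Heavy atoms from the SMILES: 6 C, 1 O, 1 S.
Implicit hydrogens by atom environment:
  2 × C (aromatic): 1 H each → 2
  2 × C (aromatic): no H
  1 × C: 2 H
  1 × C: 1 H
  1 × O: 1 H
  1 × S (aromatic): no H
  Total hydrogens = 6.
Molecular formula: C6H6OS

C6H6OS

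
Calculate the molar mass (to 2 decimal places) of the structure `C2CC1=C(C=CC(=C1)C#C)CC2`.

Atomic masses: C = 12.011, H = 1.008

156.23

Molecular formula: C12H12.
M = 12×12.011 + 12×1.008 = 156.23 g/mol.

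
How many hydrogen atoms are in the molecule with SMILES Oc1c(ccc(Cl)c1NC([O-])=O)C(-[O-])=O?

Hydrogens are implicit in SMILES; fill each atom to its normal valence:
  4 × C (aromatic): no H
  2 × C (aromatic): 1 H each → 2
  2 × C: no H
  2 × O: no H
  2 × O (charge -1): no H
  1 × Cl: no H
  1 × N: 1 H
  1 × O: 1 H
  Total hydrogens = 4.

4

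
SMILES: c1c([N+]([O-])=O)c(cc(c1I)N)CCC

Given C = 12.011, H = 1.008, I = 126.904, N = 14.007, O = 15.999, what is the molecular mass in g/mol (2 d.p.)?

Molecular formula: C9H11IN2O2.
M = 9×12.011 + 11×1.008 + 1×126.904 + 2×14.007 + 2×15.999 = 306.10 g/mol.

306.10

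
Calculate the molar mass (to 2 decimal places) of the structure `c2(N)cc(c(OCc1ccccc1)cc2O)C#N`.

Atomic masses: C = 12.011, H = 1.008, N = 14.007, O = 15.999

240.26

Molecular formula: C14H12N2O2.
M = 14×12.011 + 12×1.008 + 2×14.007 + 2×15.999 = 240.26 g/mol.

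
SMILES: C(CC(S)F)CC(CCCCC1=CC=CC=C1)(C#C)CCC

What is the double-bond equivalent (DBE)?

6

Molecular formula from the SMILES: C20H29FS.
DoU = (2C + 2 + N − H − X)/2 = (2·20 + 2 + 0 − 29 − 1)/2 = 12/2 = 6.
(Structurally: 1 ring(s) + 5 π bond(s) = 6.)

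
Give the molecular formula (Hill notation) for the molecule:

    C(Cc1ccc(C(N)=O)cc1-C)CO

Heavy atoms from the SMILES: 11 C, 1 N, 2 O.
Implicit hydrogens by atom environment:
  3 × C: 2 H each → 6
  3 × C (aromatic): 1 H each → 3
  3 × C (aromatic): no H
  1 × C: 3 H
  1 × C: no H
  1 × N: 2 H
  1 × O: 1 H
  1 × O: no H
  Total hydrogens = 15.
Molecular formula: C11H15NO2

C11H15NO2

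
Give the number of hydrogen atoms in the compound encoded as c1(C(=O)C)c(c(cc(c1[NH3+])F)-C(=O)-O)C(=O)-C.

Hydrogens are implicit in SMILES; fill each atom to its normal valence:
  5 × C (aromatic): no H
  3 × C: no H
  3 × O: no H
  2 × C: 3 H each → 6
  1 × C (aromatic): 1 H
  1 × F: no H
  1 × N (charge +1): 3 H
  1 × O: 1 H
  Total hydrogens = 11.

11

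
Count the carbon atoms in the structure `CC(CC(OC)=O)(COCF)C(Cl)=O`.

8

The symbol for carbon appears 8 times in the SMILES. (Cl is a single chlorine, not C + l.)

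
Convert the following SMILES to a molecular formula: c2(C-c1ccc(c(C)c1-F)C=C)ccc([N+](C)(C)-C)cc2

Heavy atoms from the SMILES: 19 C, 1 F, 1 N.
Implicit hydrogens by atom environment:
  6 × C (aromatic): 1 H each → 6
  6 × C (aromatic): no H
  4 × C: 3 H each → 12
  2 × C: 2 H each → 4
  1 × C: 1 H
  1 × F: no H
  1 × N (charge +1): no H
  Total hydrogens = 23.
Net charge +1.
Molecular formula: C19H23FN+

C19H23FN+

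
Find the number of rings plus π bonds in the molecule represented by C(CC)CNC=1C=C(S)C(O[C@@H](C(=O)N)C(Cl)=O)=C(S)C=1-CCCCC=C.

7

Molecular formula from the SMILES: C19H27ClN2O3S2.
DoU = (2C + 2 + N − H − X)/2 = (2·19 + 2 + 2 − 27 − 1)/2 = 14/2 = 7.
(Structurally: 1 ring(s) + 6 π bond(s) = 7.)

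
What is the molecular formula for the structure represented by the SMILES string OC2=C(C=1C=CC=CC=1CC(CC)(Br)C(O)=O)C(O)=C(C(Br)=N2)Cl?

Heavy atoms from the SMILES: 2 Br, 16 C, 1 Cl, 1 N, 4 O.
Implicit hydrogens by atom environment:
  7 × C (aromatic): no H
  4 × C (aromatic): 1 H each → 4
  3 × O: 1 H each → 3
  2 × Br: no H
  2 × C: 2 H each → 4
  2 × C: no H
  1 × C: 3 H
  1 × Cl: no H
  1 × N (aromatic): no H
  1 × O: no H
  Total hydrogens = 14.
Molecular formula: C16H14Br2ClNO4

C16H14Br2ClNO4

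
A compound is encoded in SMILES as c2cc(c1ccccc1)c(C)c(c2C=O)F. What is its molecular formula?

Heavy atoms from the SMILES: 14 C, 1 F, 1 O.
Implicit hydrogens by atom environment:
  7 × C (aromatic): 1 H each → 7
  5 × C (aromatic): no H
  1 × C: 3 H
  1 × C: 1 H
  1 × F: no H
  1 × O: no H
  Total hydrogens = 11.
Molecular formula: C14H11FO

C14H11FO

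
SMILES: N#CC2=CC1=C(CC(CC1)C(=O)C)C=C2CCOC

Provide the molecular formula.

Heavy atoms from the SMILES: 16 C, 1 N, 2 O.
Implicit hydrogens by atom environment:
  5 × C: 2 H each → 10
  4 × C (aromatic): no H
  2 × C: 3 H each → 6
  2 × C (aromatic): 1 H each → 2
  2 × C: no H
  2 × O: no H
  1 × C: 1 H
  1 × N: no H
  Total hydrogens = 19.
Molecular formula: C16H19NO2

C16H19NO2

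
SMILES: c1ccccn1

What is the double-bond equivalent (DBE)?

4

Molecular formula from the SMILES: C5H5N.
DoU = (2C + 2 + N − H − X)/2 = (2·5 + 2 + 1 − 5 − 0)/2 = 8/2 = 4.
(Structurally: 1 ring(s) + 3 π bond(s) = 4.)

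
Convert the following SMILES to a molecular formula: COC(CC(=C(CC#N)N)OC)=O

Heavy atoms from the SMILES: 8 C, 2 N, 3 O.
Implicit hydrogens by atom environment:
  4 × C: no H
  3 × O: no H
  2 × C: 3 H each → 6
  2 × C: 2 H each → 4
  1 × N: 2 H
  1 × N: no H
  Total hydrogens = 12.
Molecular formula: C8H12N2O3

C8H12N2O3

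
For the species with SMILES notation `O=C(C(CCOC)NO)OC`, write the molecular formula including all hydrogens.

C6H13NO4

Heavy atoms from the SMILES: 6 C, 1 N, 4 O.
Implicit hydrogens by atom environment:
  3 × O: no H
  2 × C: 3 H each → 6
  2 × C: 2 H each → 4
  1 × C: 1 H
  1 × C: no H
  1 × N: 1 H
  1 × O: 1 H
  Total hydrogens = 13.
Molecular formula: C6H13NO4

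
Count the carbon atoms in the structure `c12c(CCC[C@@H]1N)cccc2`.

10

The symbol for carbon appears 10 times in the SMILES. Lowercase c denotes aromatic carbon and counts toward C.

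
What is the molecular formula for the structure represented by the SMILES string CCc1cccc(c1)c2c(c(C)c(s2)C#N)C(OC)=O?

Heavy atoms from the SMILES: 16 C, 1 N, 2 O, 1 S.
Implicit hydrogens by atom environment:
  6 × C (aromatic): no H
  4 × C (aromatic): 1 H each → 4
  3 × C: 3 H each → 9
  2 × C: no H
  2 × O: no H
  1 × C: 2 H
  1 × N: no H
  1 × S (aromatic): no H
  Total hydrogens = 15.
Molecular formula: C16H15NO2S

C16H15NO2S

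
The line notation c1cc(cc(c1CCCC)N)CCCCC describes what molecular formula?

Heavy atoms from the SMILES: 15 C, 1 N.
Implicit hydrogens by atom environment:
  7 × C: 2 H each → 14
  3 × C (aromatic): 1 H each → 3
  3 × C (aromatic): no H
  2 × C: 3 H each → 6
  1 × N: 2 H
  Total hydrogens = 25.
Molecular formula: C15H25N

C15H25N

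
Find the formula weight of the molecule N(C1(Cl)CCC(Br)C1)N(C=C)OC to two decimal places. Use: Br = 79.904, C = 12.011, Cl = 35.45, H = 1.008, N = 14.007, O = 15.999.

269.57

Molecular formula: C8H14BrClN2O.
M = 1×79.904 + 8×12.011 + 1×35.45 + 14×1.008 + 2×14.007 + 1×15.999 = 269.57 g/mol.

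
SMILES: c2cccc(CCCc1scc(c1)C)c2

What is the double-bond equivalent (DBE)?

Molecular formula from the SMILES: C14H16S.
DoU = (2C + 2 + N − H − X)/2 = (2·14 + 2 + 0 − 16 − 0)/2 = 14/2 = 7.
(Structurally: 2 ring(s) + 5 π bond(s) = 7.)

7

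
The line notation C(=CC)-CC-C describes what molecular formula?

Heavy atoms from the SMILES: 6 C.
Implicit hydrogens by atom environment:
  2 × C: 3 H each → 6
  2 × C: 2 H each → 4
  2 × C: 1 H each → 2
  Total hydrogens = 12.
Molecular formula: C6H12

C6H12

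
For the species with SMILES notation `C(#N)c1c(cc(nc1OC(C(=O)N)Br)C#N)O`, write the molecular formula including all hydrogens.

C9H5BrN4O3

Heavy atoms from the SMILES: 1 Br, 9 C, 4 N, 3 O.
Implicit hydrogens by atom environment:
  4 × C (aromatic): no H
  3 × C: no H
  2 × N: no H
  2 × O: no H
  1 × Br: no H
  1 × C (aromatic): 1 H
  1 × C: 1 H
  1 × N: 2 H
  1 × N (aromatic): no H
  1 × O: 1 H
  Total hydrogens = 5.
Molecular formula: C9H5BrN4O3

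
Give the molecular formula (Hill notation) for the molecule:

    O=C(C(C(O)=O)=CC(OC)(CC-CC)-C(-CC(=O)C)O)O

C14H22O7

Heavy atoms from the SMILES: 14 C, 7 O.
Implicit hydrogens by atom environment:
  5 × C: no H
  4 × C: 2 H each → 8
  4 × O: no H
  3 × C: 3 H each → 9
  3 × O: 1 H each → 3
  2 × C: 1 H each → 2
  Total hydrogens = 22.
Molecular formula: C14H22O7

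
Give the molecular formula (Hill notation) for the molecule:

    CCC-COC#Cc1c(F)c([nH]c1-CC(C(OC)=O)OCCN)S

C16H23FN2O4S

Heavy atoms from the SMILES: 16 C, 1 F, 2 N, 4 O, 1 S.
Implicit hydrogens by atom environment:
  6 × C: 2 H each → 12
  4 × C (aromatic): no H
  4 × O: no H
  3 × C: no H
  2 × C: 3 H each → 6
  1 × C: 1 H
  1 × F: no H
  1 × N: 2 H
  1 × N (aromatic): 1 H
  1 × S: 1 H
  Total hydrogens = 23.
Molecular formula: C16H23FN2O4S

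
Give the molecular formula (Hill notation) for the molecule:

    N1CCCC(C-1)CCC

Heavy atoms from the SMILES: 8 C, 1 N.
Implicit hydrogens by atom environment:
  6 × C: 2 H each → 12
  1 × C: 3 H
  1 × C: 1 H
  1 × N: 1 H
  Total hydrogens = 17.
Molecular formula: C8H17N

C8H17N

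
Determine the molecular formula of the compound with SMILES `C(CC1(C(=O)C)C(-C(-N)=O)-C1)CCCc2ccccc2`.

Heavy atoms from the SMILES: 17 C, 1 N, 2 O.
Implicit hydrogens by atom environment:
  6 × C: 2 H each → 12
  5 × C (aromatic): 1 H each → 5
  3 × C: no H
  2 × O: no H
  1 × C: 3 H
  1 × C: 1 H
  1 × C (aromatic): no H
  1 × N: 2 H
  Total hydrogens = 23.
Molecular formula: C17H23NO2

C17H23NO2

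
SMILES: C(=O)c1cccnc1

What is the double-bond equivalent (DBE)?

Molecular formula from the SMILES: C6H5NO.
DoU = (2C + 2 + N − H − X)/2 = (2·6 + 2 + 1 − 5 − 0)/2 = 10/2 = 5.
(Structurally: 1 ring(s) + 4 π bond(s) = 5.)

5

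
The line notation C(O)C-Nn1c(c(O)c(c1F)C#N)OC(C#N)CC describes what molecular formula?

Heavy atoms from the SMILES: 11 C, 1 F, 4 N, 3 O.
Implicit hydrogens by atom environment:
  4 × C (aromatic): no H
  3 × C: 2 H each → 6
  2 × C: no H
  2 × N: no H
  2 × O: 1 H each → 2
  1 × C: 3 H
  1 × C: 1 H
  1 × F: no H
  1 × N: 1 H
  1 × N (aromatic): no H
  1 × O: no H
  Total hydrogens = 13.
Molecular formula: C11H13FN4O3

C11H13FN4O3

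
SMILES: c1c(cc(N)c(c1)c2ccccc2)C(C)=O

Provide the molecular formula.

C14H13NO

Heavy atoms from the SMILES: 14 C, 1 N, 1 O.
Implicit hydrogens by atom environment:
  8 × C (aromatic): 1 H each → 8
  4 × C (aromatic): no H
  1 × C: 3 H
  1 × C: no H
  1 × N: 2 H
  1 × O: no H
  Total hydrogens = 13.
Molecular formula: C14H13NO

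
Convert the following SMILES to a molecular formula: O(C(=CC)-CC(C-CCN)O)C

C9H19NO2

Heavy atoms from the SMILES: 9 C, 1 N, 2 O.
Implicit hydrogens by atom environment:
  4 × C: 2 H each → 8
  2 × C: 3 H each → 6
  2 × C: 1 H each → 2
  1 × C: no H
  1 × N: 2 H
  1 × O: 1 H
  1 × O: no H
  Total hydrogens = 19.
Molecular formula: C9H19NO2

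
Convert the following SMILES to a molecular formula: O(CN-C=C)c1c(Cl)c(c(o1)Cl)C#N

Heavy atoms from the SMILES: 8 C, 2 Cl, 2 N, 2 O.
Implicit hydrogens by atom environment:
  4 × C (aromatic): no H
  2 × C: 2 H each → 4
  2 × Cl: no H
  1 × C: 1 H
  1 × C: no H
  1 × N: 1 H
  1 × N: no H
  1 × O (aromatic): no H
  1 × O: no H
  Total hydrogens = 6.
Molecular formula: C8H6Cl2N2O2

C8H6Cl2N2O2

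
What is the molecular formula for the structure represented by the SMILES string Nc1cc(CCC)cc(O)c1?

Heavy atoms from the SMILES: 9 C, 1 N, 1 O.
Implicit hydrogens by atom environment:
  3 × C (aromatic): 1 H each → 3
  3 × C (aromatic): no H
  2 × C: 2 H each → 4
  1 × C: 3 H
  1 × N: 2 H
  1 × O: 1 H
  Total hydrogens = 13.
Molecular formula: C9H13NO

C9H13NO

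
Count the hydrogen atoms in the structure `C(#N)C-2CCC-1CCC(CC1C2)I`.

16

Hydrogens are implicit in SMILES; fill each atom to its normal valence:
  6 × C: 2 H each → 12
  4 × C: 1 H each → 4
  1 × C: no H
  1 × I: no H
  1 × N: no H
  Total hydrogens = 16.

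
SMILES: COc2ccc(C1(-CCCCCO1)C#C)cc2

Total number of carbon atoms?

15

The symbol for carbon appears 15 times in the SMILES. Lowercase c denotes aromatic carbon and counts toward C.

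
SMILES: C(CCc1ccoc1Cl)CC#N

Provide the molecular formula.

C9H10ClNO

Heavy atoms from the SMILES: 9 C, 1 Cl, 1 N, 1 O.
Implicit hydrogens by atom environment:
  4 × C: 2 H each → 8
  2 × C (aromatic): 1 H each → 2
  2 × C (aromatic): no H
  1 × C: no H
  1 × Cl: no H
  1 × N: no H
  1 × O (aromatic): no H
  Total hydrogens = 10.
Molecular formula: C9H10ClNO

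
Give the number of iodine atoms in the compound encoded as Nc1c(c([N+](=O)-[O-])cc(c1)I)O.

1

The symbol for iodine appears 1 time in the SMILES.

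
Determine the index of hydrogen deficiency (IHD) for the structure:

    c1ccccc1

Molecular formula from the SMILES: C6H6.
DoU = (2C + 2 + N − H − X)/2 = (2·6 + 2 + 0 − 6 − 0)/2 = 8/2 = 4.
(Structurally: 1 ring(s) + 3 π bond(s) = 4.)

4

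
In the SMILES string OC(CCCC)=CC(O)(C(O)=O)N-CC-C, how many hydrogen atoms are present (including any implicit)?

Hydrogens are implicit in SMILES; fill each atom to its normal valence:
  5 × C: 2 H each → 10
  3 × C: no H
  3 × O: 1 H each → 3
  2 × C: 3 H each → 6
  1 × C: 1 H
  1 × N: 1 H
  1 × O: no H
  Total hydrogens = 21.

21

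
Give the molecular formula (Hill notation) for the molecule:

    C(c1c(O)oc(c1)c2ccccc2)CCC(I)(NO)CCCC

Heavy atoms from the SMILES: 18 C, 1 I, 1 N, 3 O.
Implicit hydrogens by atom environment:
  6 × C: 2 H each → 12
  6 × C (aromatic): 1 H each → 6
  4 × C (aromatic): no H
  2 × O: 1 H each → 2
  1 × C: 3 H
  1 × C: no H
  1 × I: no H
  1 × N: 1 H
  1 × O (aromatic): no H
  Total hydrogens = 24.
Molecular formula: C18H24INO3

C18H24INO3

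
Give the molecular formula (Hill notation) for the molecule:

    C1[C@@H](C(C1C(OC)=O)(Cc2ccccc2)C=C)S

Heavy atoms from the SMILES: 15 C, 2 O, 1 S.
Implicit hydrogens by atom environment:
  5 × C (aromatic): 1 H each → 5
  3 × C: 2 H each → 6
  3 × C: 1 H each → 3
  2 × C: no H
  2 × O: no H
  1 × C: 3 H
  1 × C (aromatic): no H
  1 × S: 1 H
  Total hydrogens = 18.
Molecular formula: C15H18O2S

C15H18O2S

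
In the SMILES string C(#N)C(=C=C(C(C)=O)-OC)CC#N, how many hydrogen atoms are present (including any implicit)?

8

Hydrogens are implicit in SMILES; fill each atom to its normal valence:
  6 × C: no H
  2 × C: 3 H each → 6
  2 × N: no H
  2 × O: no H
  1 × C: 2 H
  Total hydrogens = 8.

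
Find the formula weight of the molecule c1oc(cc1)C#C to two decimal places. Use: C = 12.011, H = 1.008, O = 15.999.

92.10

Molecular formula: C6H4O.
M = 6×12.011 + 4×1.008 + 1×15.999 = 92.10 g/mol.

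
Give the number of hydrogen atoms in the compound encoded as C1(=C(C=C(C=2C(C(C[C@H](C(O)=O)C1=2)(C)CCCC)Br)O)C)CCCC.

31

Hydrogens are implicit in SMILES; fill each atom to its normal valence:
  7 × C: 2 H each → 14
  5 × C (aromatic): no H
  4 × C: 3 H each → 12
  2 × C: 1 H each → 2
  2 × C: no H
  2 × O: 1 H each → 2
  1 × Br: no H
  1 × C (aromatic): 1 H
  1 × O: no H
  Total hydrogens = 31.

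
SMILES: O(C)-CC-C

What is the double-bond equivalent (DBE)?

0

Molecular formula from the SMILES: C4H10O.
DoU = (2C + 2 + N − H − X)/2 = (2·4 + 2 + 0 − 10 − 0)/2 = 0/2 = 0.
(Structurally: 0 ring(s) + 0 π bond(s) = 0.)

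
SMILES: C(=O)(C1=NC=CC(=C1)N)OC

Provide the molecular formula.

C7H8N2O2

Heavy atoms from the SMILES: 7 C, 2 N, 2 O.
Implicit hydrogens by atom environment:
  3 × C (aromatic): 1 H each → 3
  2 × C (aromatic): no H
  2 × O: no H
  1 × C: 3 H
  1 × C: no H
  1 × N: 2 H
  1 × N (aromatic): no H
  Total hydrogens = 8.
Molecular formula: C7H8N2O2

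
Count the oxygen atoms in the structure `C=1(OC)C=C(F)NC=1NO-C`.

2

The symbol for oxygen appears 2 times in the SMILES.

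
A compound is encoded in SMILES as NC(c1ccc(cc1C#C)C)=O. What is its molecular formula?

Heavy atoms from the SMILES: 10 C, 1 N, 1 O.
Implicit hydrogens by atom environment:
  3 × C (aromatic): 1 H each → 3
  3 × C (aromatic): no H
  2 × C: no H
  1 × C: 3 H
  1 × C: 1 H
  1 × N: 2 H
  1 × O: no H
  Total hydrogens = 9.
Molecular formula: C10H9NO

C10H9NO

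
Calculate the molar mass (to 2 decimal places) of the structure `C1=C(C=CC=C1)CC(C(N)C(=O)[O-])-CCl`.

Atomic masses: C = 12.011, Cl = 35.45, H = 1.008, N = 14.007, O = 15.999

226.68

Molecular formula: C11H13ClNO2-.
M = 11×12.011 + 1×35.45 + 13×1.008 + 1×14.007 + 2×15.999 = 226.68 g/mol.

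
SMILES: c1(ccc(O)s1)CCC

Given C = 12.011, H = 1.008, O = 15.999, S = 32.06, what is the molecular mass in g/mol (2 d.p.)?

142.22

Molecular formula: C7H10OS.
M = 7×12.011 + 10×1.008 + 1×15.999 + 1×32.06 = 142.22 g/mol.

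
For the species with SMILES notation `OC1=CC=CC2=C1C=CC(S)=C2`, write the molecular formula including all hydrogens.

C10H8OS

Heavy atoms from the SMILES: 10 C, 1 O, 1 S.
Implicit hydrogens by atom environment:
  6 × C (aromatic): 1 H each → 6
  4 × C (aromatic): no H
  1 × O: 1 H
  1 × S: 1 H
  Total hydrogens = 8.
Molecular formula: C10H8OS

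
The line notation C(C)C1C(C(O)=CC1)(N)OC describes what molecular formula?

C8H15NO2

Heavy atoms from the SMILES: 8 C, 1 N, 2 O.
Implicit hydrogens by atom environment:
  2 × C: 3 H each → 6
  2 × C: 2 H each → 4
  2 × C: 1 H each → 2
  2 × C: no H
  1 × N: 2 H
  1 × O: 1 H
  1 × O: no H
  Total hydrogens = 15.
Molecular formula: C8H15NO2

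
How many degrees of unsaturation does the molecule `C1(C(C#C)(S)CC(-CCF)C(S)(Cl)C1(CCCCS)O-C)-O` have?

3

Molecular formula from the SMILES: C15H24ClFO2S3.
DoU = (2C + 2 + N − H − X)/2 = (2·15 + 2 + 0 − 24 − 2)/2 = 6/2 = 3.
(Structurally: 1 ring(s) + 2 π bond(s) = 3.)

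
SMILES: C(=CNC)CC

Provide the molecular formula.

C5H11N

Heavy atoms from the SMILES: 5 C, 1 N.
Implicit hydrogens by atom environment:
  2 × C: 3 H each → 6
  2 × C: 1 H each → 2
  1 × C: 2 H
  1 × N: 1 H
  Total hydrogens = 11.
Molecular formula: C5H11N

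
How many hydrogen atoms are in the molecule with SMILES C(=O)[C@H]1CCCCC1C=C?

Hydrogens are implicit in SMILES; fill each atom to its normal valence:
  5 × C: 2 H each → 10
  4 × C: 1 H each → 4
  1 × O: no H
  Total hydrogens = 14.

14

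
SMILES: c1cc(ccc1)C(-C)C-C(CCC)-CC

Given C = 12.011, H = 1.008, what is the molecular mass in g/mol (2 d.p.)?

Molecular formula: C15H24.
M = 15×12.011 + 24×1.008 = 204.36 g/mol.

204.36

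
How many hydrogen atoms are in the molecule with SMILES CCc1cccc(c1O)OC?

12

Hydrogens are implicit in SMILES; fill each atom to its normal valence:
  3 × C (aromatic): 1 H each → 3
  3 × C (aromatic): no H
  2 × C: 3 H each → 6
  1 × C: 2 H
  1 × O: 1 H
  1 × O: no H
  Total hydrogens = 12.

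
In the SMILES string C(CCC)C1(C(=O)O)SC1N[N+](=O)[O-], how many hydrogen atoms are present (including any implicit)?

Hydrogens are implicit in SMILES; fill each atom to its normal valence:
  3 × C: 2 H each → 6
  2 × C: no H
  2 × O: no H
  1 × C: 3 H
  1 × C: 1 H
  1 × N: 1 H
  1 × N (charge +1): no H
  1 × O: 1 H
  1 × O (charge -1): no H
  1 × S: no H
  Total hydrogens = 12.

12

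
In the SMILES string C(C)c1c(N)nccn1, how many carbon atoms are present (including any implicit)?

6

The symbol for carbon appears 6 times in the SMILES. Lowercase c denotes aromatic carbon and counts toward C.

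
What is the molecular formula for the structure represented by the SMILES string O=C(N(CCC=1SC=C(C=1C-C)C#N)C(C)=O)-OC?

C13H16N2O3S

Heavy atoms from the SMILES: 13 C, 2 N, 3 O, 1 S.
Implicit hydrogens by atom environment:
  3 × C: 3 H each → 9
  3 × C: 2 H each → 6
  3 × C (aromatic): no H
  3 × C: no H
  3 × O: no H
  2 × N: no H
  1 × C (aromatic): 1 H
  1 × S (aromatic): no H
  Total hydrogens = 16.
Molecular formula: C13H16N2O3S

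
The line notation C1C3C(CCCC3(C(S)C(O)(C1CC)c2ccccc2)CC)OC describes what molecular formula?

C21H32O2S

Heavy atoms from the SMILES: 21 C, 2 O, 1 S.
Implicit hydrogens by atom environment:
  6 × C: 2 H each → 12
  5 × C (aromatic): 1 H each → 5
  4 × C: 1 H each → 4
  3 × C: 3 H each → 9
  2 × C: no H
  1 × C (aromatic): no H
  1 × O: 1 H
  1 × O: no H
  1 × S: 1 H
  Total hydrogens = 32.
Molecular formula: C21H32O2S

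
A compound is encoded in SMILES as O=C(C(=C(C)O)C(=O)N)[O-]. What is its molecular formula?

C5H6NO4-

Heavy atoms from the SMILES: 5 C, 1 N, 4 O.
Implicit hydrogens by atom environment:
  4 × C: no H
  2 × O: no H
  1 × C: 3 H
  1 × N: 2 H
  1 × O: 1 H
  1 × O (charge -1): no H
  Total hydrogens = 6.
Net charge -1.
Molecular formula: C5H6NO4-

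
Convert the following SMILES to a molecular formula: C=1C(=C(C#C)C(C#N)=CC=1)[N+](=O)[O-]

C9H4N2O2

Heavy atoms from the SMILES: 9 C, 2 N, 2 O.
Implicit hydrogens by atom environment:
  3 × C (aromatic): 1 H each → 3
  3 × C (aromatic): no H
  2 × C: no H
  1 × C: 1 H
  1 × N (charge +1): no H
  1 × N: no H
  1 × O: no H
  1 × O (charge -1): no H
  Total hydrogens = 4.
Molecular formula: C9H4N2O2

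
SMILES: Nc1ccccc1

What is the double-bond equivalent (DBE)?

4

Molecular formula from the SMILES: C6H7N.
DoU = (2C + 2 + N − H − X)/2 = (2·6 + 2 + 1 − 7 − 0)/2 = 8/2 = 4.
(Structurally: 1 ring(s) + 3 π bond(s) = 4.)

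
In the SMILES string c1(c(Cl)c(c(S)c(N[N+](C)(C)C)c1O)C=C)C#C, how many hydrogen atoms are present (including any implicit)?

Hydrogens are implicit in SMILES; fill each atom to its normal valence:
  6 × C (aromatic): no H
  3 × C: 3 H each → 9
  2 × C: 1 H each → 2
  1 × C: 2 H
  1 × C: no H
  1 × Cl: no H
  1 × N: 1 H
  1 × N (charge +1): no H
  1 × O: 1 H
  1 × S: 1 H
  Total hydrogens = 16.

16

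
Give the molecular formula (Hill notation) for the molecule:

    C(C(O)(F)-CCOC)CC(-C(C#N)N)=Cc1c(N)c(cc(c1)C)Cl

C17H23ClFN3O2

Heavy atoms from the SMILES: 17 C, 1 Cl, 1 F, 3 N, 2 O.
Implicit hydrogens by atom environment:
  4 × C: 2 H each → 8
  4 × C (aromatic): no H
  3 × C: no H
  2 × C: 3 H each → 6
  2 × C (aromatic): 1 H each → 2
  2 × C: 1 H each → 2
  2 × N: 2 H each → 4
  1 × Cl: no H
  1 × F: no H
  1 × N: no H
  1 × O: 1 H
  1 × O: no H
  Total hydrogens = 23.
Molecular formula: C17H23ClFN3O2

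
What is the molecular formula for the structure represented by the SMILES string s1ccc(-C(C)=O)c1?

C6H6OS

Heavy atoms from the SMILES: 6 C, 1 O, 1 S.
Implicit hydrogens by atom environment:
  3 × C (aromatic): 1 H each → 3
  1 × C: 3 H
  1 × C (aromatic): no H
  1 × C: no H
  1 × O: no H
  1 × S (aromatic): no H
  Total hydrogens = 6.
Molecular formula: C6H6OS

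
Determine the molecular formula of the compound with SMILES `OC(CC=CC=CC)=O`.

C7H10O2

Heavy atoms from the SMILES: 7 C, 2 O.
Implicit hydrogens by atom environment:
  4 × C: 1 H each → 4
  1 × C: 3 H
  1 × C: 2 H
  1 × C: no H
  1 × O: 1 H
  1 × O: no H
  Total hydrogens = 10.
Molecular formula: C7H10O2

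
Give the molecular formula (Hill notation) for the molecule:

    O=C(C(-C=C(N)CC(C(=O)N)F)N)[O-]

Heavy atoms from the SMILES: 7 C, 1 F, 3 N, 3 O.
Implicit hydrogens by atom environment:
  3 × C: 1 H each → 3
  3 × C: no H
  3 × N: 2 H each → 6
  2 × O: no H
  1 × C: 2 H
  1 × F: no H
  1 × O (charge -1): no H
  Total hydrogens = 11.
Net charge -1.
Molecular formula: C7H11FN3O3-

C7H11FN3O3-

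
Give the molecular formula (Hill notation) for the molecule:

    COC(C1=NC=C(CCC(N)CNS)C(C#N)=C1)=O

C12H16N4O2S

Heavy atoms from the SMILES: 12 C, 4 N, 2 O, 1 S.
Implicit hydrogens by atom environment:
  3 × C: 2 H each → 6
  3 × C (aromatic): no H
  2 × C (aromatic): 1 H each → 2
  2 × C: no H
  2 × O: no H
  1 × C: 3 H
  1 × C: 1 H
  1 × N: 2 H
  1 × N: 1 H
  1 × N (aromatic): no H
  1 × N: no H
  1 × S: 1 H
  Total hydrogens = 16.
Molecular formula: C12H16N4O2S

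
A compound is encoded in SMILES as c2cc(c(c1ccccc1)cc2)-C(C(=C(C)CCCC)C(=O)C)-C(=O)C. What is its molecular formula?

C24H28O2

Heavy atoms from the SMILES: 24 C, 2 O.
Implicit hydrogens by atom environment:
  9 × C (aromatic): 1 H each → 9
  4 × C: 3 H each → 12
  4 × C: no H
  3 × C: 2 H each → 6
  3 × C (aromatic): no H
  2 × O: no H
  1 × C: 1 H
  Total hydrogens = 28.
Molecular formula: C24H28O2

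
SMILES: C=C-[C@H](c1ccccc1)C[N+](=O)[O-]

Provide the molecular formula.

C10H11NO2

Heavy atoms from the SMILES: 10 C, 1 N, 2 O.
Implicit hydrogens by atom environment:
  5 × C (aromatic): 1 H each → 5
  2 × C: 2 H each → 4
  2 × C: 1 H each → 2
  1 × C (aromatic): no H
  1 × N (charge +1): no H
  1 × O: no H
  1 × O (charge -1): no H
  Total hydrogens = 11.
Molecular formula: C10H11NO2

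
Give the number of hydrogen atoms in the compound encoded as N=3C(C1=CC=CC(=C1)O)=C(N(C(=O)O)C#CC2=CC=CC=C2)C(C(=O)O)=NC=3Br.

12

Hydrogens are implicit in SMILES; fill each atom to its normal valence:
  9 × C (aromatic): 1 H each → 9
  7 × C (aromatic): no H
  4 × C: no H
  3 × O: 1 H each → 3
  2 × N (aromatic): no H
  2 × O: no H
  1 × Br: no H
  1 × N: no H
  Total hydrogens = 12.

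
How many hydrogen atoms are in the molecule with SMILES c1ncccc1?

Hydrogens are implicit in SMILES; fill each atom to its normal valence:
  5 × C (aromatic): 1 H each → 5
  1 × N (aromatic): no H
  Total hydrogens = 5.

5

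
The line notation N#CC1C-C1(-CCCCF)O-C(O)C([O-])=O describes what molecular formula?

C10H13FNO4-

Heavy atoms from the SMILES: 10 C, 1 F, 1 N, 4 O.
Implicit hydrogens by atom environment:
  5 × C: 2 H each → 10
  3 × C: no H
  2 × C: 1 H each → 2
  2 × O: no H
  1 × F: no H
  1 × N: no H
  1 × O: 1 H
  1 × O (charge -1): no H
  Total hydrogens = 13.
Net charge -1.
Molecular formula: C10H13FNO4-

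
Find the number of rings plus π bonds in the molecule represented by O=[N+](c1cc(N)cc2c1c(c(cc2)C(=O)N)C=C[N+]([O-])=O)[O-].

11

Molecular formula from the SMILES: C13H10N4O5.
DoU = (2C + 2 + N − H − X)/2 = (2·13 + 2 + 4 − 10 − 0)/2 = 22/2 = 11.
(Structurally: 2 ring(s) + 9 π bond(s) = 11.)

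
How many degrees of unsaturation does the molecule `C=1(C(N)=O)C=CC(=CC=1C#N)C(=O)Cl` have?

Molecular formula from the SMILES: C9H5ClN2O2.
DoU = (2C + 2 + N − H − X)/2 = (2·9 + 2 + 2 − 5 − 1)/2 = 16/2 = 8.
(Structurally: 1 ring(s) + 7 π bond(s) = 8.)

8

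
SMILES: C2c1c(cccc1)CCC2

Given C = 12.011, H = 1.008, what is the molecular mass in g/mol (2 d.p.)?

Molecular formula: C10H12.
M = 10×12.011 + 12×1.008 = 132.21 g/mol.

132.21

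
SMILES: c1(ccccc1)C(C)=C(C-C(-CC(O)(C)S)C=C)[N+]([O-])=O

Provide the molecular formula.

Heavy atoms from the SMILES: 16 C, 1 N, 3 O, 1 S.
Implicit hydrogens by atom environment:
  5 × C (aromatic): 1 H each → 5
  3 × C: 2 H each → 6
  3 × C: no H
  2 × C: 3 H each → 6
  2 × C: 1 H each → 2
  1 × C (aromatic): no H
  1 × N (charge +1): no H
  1 × O: 1 H
  1 × O: no H
  1 × O (charge -1): no H
  1 × S: 1 H
  Total hydrogens = 21.
Molecular formula: C16H21NO3S

C16H21NO3S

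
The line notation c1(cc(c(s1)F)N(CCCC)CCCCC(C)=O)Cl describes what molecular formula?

C14H21ClFNOS

Heavy atoms from the SMILES: 14 C, 1 Cl, 1 F, 1 N, 1 O, 1 S.
Implicit hydrogens by atom environment:
  7 × C: 2 H each → 14
  3 × C (aromatic): no H
  2 × C: 3 H each → 6
  1 × C (aromatic): 1 H
  1 × C: no H
  1 × Cl: no H
  1 × F: no H
  1 × N: no H
  1 × O: no H
  1 × S (aromatic): no H
  Total hydrogens = 21.
Molecular formula: C14H21ClFNOS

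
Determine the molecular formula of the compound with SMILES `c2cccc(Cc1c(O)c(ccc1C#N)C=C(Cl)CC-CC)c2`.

C20H20ClNO

Heavy atoms from the SMILES: 20 C, 1 Cl, 1 N, 1 O.
Implicit hydrogens by atom environment:
  7 × C (aromatic): 1 H each → 7
  5 × C (aromatic): no H
  4 × C: 2 H each → 8
  2 × C: no H
  1 × C: 3 H
  1 × C: 1 H
  1 × Cl: no H
  1 × N: no H
  1 × O: 1 H
  Total hydrogens = 20.
Molecular formula: C20H20ClNO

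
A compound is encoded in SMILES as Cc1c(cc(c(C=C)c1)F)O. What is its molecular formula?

Heavy atoms from the SMILES: 9 C, 1 F, 1 O.
Implicit hydrogens by atom environment:
  4 × C (aromatic): no H
  2 × C (aromatic): 1 H each → 2
  1 × C: 3 H
  1 × C: 2 H
  1 × C: 1 H
  1 × F: no H
  1 × O: 1 H
  Total hydrogens = 9.
Molecular formula: C9H9FO

C9H9FO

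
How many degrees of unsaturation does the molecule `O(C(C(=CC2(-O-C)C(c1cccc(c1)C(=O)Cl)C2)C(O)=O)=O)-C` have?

Molecular formula from the SMILES: C16H15ClO6.
DoU = (2C + 2 + N − H − X)/2 = (2·16 + 2 + 0 − 15 − 1)/2 = 18/2 = 9.
(Structurally: 2 ring(s) + 7 π bond(s) = 9.)

9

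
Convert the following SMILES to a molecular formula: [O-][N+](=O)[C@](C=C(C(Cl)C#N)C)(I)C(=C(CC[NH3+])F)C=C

C12H15ClFIN3O2+

Heavy atoms from the SMILES: 12 C, 1 Cl, 1 F, 1 I, 3 N, 2 O.
Implicit hydrogens by atom environment:
  5 × C: no H
  3 × C: 2 H each → 6
  3 × C: 1 H each → 3
  1 × C: 3 H
  1 × Cl: no H
  1 × F: no H
  1 × I: no H
  1 × N (charge +1): 3 H
  1 × N: no H
  1 × N (charge +1): no H
  1 × O: no H
  1 × O (charge -1): no H
  Total hydrogens = 15.
Net charge +1.
Molecular formula: C12H15ClFIN3O2+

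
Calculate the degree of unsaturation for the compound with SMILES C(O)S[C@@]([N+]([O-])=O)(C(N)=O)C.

Molecular formula from the SMILES: C4H8N2O4S.
DoU = (2C + 2 + N − H − X)/2 = (2·4 + 2 + 2 − 8 − 0)/2 = 4/2 = 2.
(Structurally: 0 ring(s) + 2 π bond(s) = 2.)

2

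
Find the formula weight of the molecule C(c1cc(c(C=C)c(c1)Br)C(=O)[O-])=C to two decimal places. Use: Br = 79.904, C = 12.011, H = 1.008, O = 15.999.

Molecular formula: C11H8BrO2-.
M = 1×79.904 + 11×12.011 + 8×1.008 + 2×15.999 = 252.09 g/mol.

252.09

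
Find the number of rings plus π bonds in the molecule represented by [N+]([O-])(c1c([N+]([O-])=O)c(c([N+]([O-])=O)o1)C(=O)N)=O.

7

Molecular formula from the SMILES: C5H2N4O8.
DoU = (2C + 2 + N − H − X)/2 = (2·5 + 2 + 4 − 2 − 0)/2 = 14/2 = 7.
(Structurally: 1 ring(s) + 6 π bond(s) = 7.)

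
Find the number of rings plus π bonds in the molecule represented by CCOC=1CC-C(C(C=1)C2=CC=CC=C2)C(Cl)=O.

Molecular formula from the SMILES: C15H17ClO2.
DoU = (2C + 2 + N − H − X)/2 = (2·15 + 2 + 0 − 17 − 1)/2 = 14/2 = 7.
(Structurally: 2 ring(s) + 5 π bond(s) = 7.)

7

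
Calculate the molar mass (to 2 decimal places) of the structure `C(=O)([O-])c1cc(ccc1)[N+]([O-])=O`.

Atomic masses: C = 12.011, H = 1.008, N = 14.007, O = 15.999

Molecular formula: C7H4NO4-.
M = 7×12.011 + 4×1.008 + 1×14.007 + 4×15.999 = 166.11 g/mol.

166.11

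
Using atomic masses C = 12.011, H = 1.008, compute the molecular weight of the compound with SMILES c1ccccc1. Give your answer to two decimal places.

78.11

Molecular formula: C6H6.
M = 6×12.011 + 6×1.008 = 78.11 g/mol.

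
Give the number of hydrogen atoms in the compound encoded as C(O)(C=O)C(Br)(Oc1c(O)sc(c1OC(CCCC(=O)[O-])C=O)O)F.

13

Hydrogens are implicit in SMILES; fill each atom to its normal valence:
  5 × O: no H
  4 × C: 1 H each → 4
  4 × C (aromatic): no H
  3 × C: 2 H each → 6
  3 × O: 1 H each → 3
  2 × C: no H
  1 × Br: no H
  1 × F: no H
  1 × O (charge -1): no H
  1 × S (aromatic): no H
  Total hydrogens = 13.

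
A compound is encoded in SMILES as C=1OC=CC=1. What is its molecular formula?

Heavy atoms from the SMILES: 4 C, 1 O.
Implicit hydrogens by atom environment:
  4 × C (aromatic): 1 H each → 4
  1 × O (aromatic): no H
  Total hydrogens = 4.
Molecular formula: C4H4O

C4H4O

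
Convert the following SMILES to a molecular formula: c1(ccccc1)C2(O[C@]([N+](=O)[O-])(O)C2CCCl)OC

C12H14ClNO5

Heavy atoms from the SMILES: 12 C, 1 Cl, 1 N, 5 O.
Implicit hydrogens by atom environment:
  5 × C (aromatic): 1 H each → 5
  3 × O: no H
  2 × C: 2 H each → 4
  2 × C: no H
  1 × C: 3 H
  1 × C: 1 H
  1 × C (aromatic): no H
  1 × Cl: no H
  1 × N (charge +1): no H
  1 × O: 1 H
  1 × O (charge -1): no H
  Total hydrogens = 14.
Molecular formula: C12H14ClNO5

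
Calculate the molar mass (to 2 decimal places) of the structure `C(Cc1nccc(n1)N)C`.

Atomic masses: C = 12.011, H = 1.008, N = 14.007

Molecular formula: C7H11N3.
M = 7×12.011 + 11×1.008 + 3×14.007 = 137.19 g/mol.

137.19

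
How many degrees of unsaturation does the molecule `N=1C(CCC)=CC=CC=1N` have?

Molecular formula from the SMILES: C8H12N2.
DoU = (2C + 2 + N − H − X)/2 = (2·8 + 2 + 2 − 12 − 0)/2 = 8/2 = 4.
(Structurally: 1 ring(s) + 3 π bond(s) = 4.)

4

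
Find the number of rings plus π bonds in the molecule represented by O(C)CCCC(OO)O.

Molecular formula from the SMILES: C5H12O4.
DoU = (2C + 2 + N − H − X)/2 = (2·5 + 2 + 0 − 12 − 0)/2 = 0/2 = 0.
(Structurally: 0 ring(s) + 0 π bond(s) = 0.)

0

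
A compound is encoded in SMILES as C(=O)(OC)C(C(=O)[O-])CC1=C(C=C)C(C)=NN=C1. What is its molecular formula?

Heavy atoms from the SMILES: 12 C, 2 N, 4 O.
Implicit hydrogens by atom environment:
  3 × C (aromatic): no H
  3 × O: no H
  2 × C: 3 H each → 6
  2 × C: 2 H each → 4
  2 × C: 1 H each → 2
  2 × C: no H
  2 × N (aromatic): no H
  1 × C (aromatic): 1 H
  1 × O (charge -1): no H
  Total hydrogens = 13.
Net charge -1.
Molecular formula: C12H13N2O4-

C12H13N2O4-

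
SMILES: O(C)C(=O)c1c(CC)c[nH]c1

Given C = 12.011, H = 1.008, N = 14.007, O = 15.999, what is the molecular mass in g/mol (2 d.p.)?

Molecular formula: C8H11NO2.
M = 8×12.011 + 11×1.008 + 1×14.007 + 2×15.999 = 153.18 g/mol.

153.18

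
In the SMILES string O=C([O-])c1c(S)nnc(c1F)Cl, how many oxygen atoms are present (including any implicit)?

The symbol for oxygen appears 2 times in the SMILES.

2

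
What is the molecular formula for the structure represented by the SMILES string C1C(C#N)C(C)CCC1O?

C8H13NO

Heavy atoms from the SMILES: 8 C, 1 N, 1 O.
Implicit hydrogens by atom environment:
  3 × C: 2 H each → 6
  3 × C: 1 H each → 3
  1 × C: 3 H
  1 × C: no H
  1 × N: no H
  1 × O: 1 H
  Total hydrogens = 13.
Molecular formula: C8H13NO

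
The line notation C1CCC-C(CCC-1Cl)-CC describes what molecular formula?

Heavy atoms from the SMILES: 10 C, 1 Cl.
Implicit hydrogens by atom environment:
  7 × C: 2 H each → 14
  2 × C: 1 H each → 2
  1 × C: 3 H
  1 × Cl: no H
  Total hydrogens = 19.
Molecular formula: C10H19Cl

C10H19Cl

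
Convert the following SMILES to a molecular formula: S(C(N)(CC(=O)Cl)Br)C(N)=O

C4H6BrClN2O2S

Heavy atoms from the SMILES: 1 Br, 4 C, 1 Cl, 2 N, 2 O, 1 S.
Implicit hydrogens by atom environment:
  3 × C: no H
  2 × N: 2 H each → 4
  2 × O: no H
  1 × Br: no H
  1 × C: 2 H
  1 × Cl: no H
  1 × S: no H
  Total hydrogens = 6.
Molecular formula: C4H6BrClN2O2S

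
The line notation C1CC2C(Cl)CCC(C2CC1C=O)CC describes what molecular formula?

C13H21ClO

Heavy atoms from the SMILES: 13 C, 1 Cl, 1 O.
Implicit hydrogens by atom environment:
  6 × C: 2 H each → 12
  6 × C: 1 H each → 6
  1 × C: 3 H
  1 × Cl: no H
  1 × O: no H
  Total hydrogens = 21.
Molecular formula: C13H21ClO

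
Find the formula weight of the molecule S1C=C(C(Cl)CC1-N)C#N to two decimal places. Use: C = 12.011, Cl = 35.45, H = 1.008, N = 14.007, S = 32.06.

174.65

Molecular formula: C6H7ClN2S.
M = 6×12.011 + 1×35.45 + 7×1.008 + 2×14.007 + 1×32.06 = 174.65 g/mol.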